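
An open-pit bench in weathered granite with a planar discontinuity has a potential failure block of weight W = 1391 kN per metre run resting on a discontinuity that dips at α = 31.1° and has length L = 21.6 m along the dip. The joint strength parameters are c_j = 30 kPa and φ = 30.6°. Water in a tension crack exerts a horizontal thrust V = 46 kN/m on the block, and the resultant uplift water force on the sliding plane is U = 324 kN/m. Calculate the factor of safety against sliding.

Resolving the block weight along and normal to the plane and applying the Mohr–Coulomb strength on the joint:
N' = W cosα − U − V sinα = 1391·cos31.1° − 324 − 46·sin31.1° = 843.3 kN/m
Driving force T = W sinα + V cosα = 1391·sin31.1° + 46·cos31.1° = 757.9 kN/m
Resisting force R = c_j·L + N'·tanφ = 30·21.6 + 843.3·tan30.6° = 648.0 + 498.7 = 1146.7 kN/m
FS = R / T = 1146.7 / 757.9 = 1.513

FS = 1.51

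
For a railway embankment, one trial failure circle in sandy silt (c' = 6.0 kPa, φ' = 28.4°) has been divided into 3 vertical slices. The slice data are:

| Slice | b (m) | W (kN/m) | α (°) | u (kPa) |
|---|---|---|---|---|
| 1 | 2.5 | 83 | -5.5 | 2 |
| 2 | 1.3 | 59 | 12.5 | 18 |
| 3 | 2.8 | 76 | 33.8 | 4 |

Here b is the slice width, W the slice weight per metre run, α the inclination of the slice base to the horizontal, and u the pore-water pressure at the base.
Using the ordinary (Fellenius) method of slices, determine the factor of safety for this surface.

FS = 2.77

Ordinary method of slices: FS = Σ[c'·Δl_i + (W_i cosα_i − u_i·Δl_i)·tanφ'] / Σ W_i sinα_i, with Δl_i = b_i / cosα_i.
Slice 1: Δl = 2.5/cos(-5.5°) = 2.512 m; N'_1 = 83·cos(-5.5°) − 2·2.512 = 77.6; c'Δl = 15.07; W sinα = -8.0
Slice 2: Δl = 1.3/cos12.5° = 1.332 m; N'_2 = 59·cos12.5° − 18·1.332 = 33.6; c'Δl = 7.99; W sinα = 12.8
Slice 3: Δl = 2.8/cos33.8° = 3.369 m; N'_3 = 76·cos33.8° − 4·3.369 = 49.7; c'Δl = 20.22; W sinα = 42.3
Σc'Δl = 43.3 kN/m; ΣN' = 160.9 kN/m; ΣW sinα = 47.1 kN/m
Resisting = 43.3 + 160.9·tan28.4° = 43.3 + 87.0 = 130.3 kN/m
FS = 130.3 / 47.1 = 2.766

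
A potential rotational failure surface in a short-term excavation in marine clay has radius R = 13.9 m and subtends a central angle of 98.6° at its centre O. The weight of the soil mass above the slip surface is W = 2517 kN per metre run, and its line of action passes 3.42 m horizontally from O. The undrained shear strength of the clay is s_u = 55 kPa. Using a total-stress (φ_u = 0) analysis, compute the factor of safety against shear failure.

FS = 2.12

Taking moments about the centre O, the resisting moment is provided by the undrained shear strength acting along the arc:
Arc length L_a = R·θ = 13.9·(98.6°·π/180) = 13.9·1.7209 = 23.92 m
M_R = s_u·L_a·R = 55·23.92·13.9 = 18287.2 kN·m/m
M_D = W·d = 2517·3.42 = 8608.1 kN·m/m
FS = M_R / M_D = 18287.2 / 8608.1 = 2.124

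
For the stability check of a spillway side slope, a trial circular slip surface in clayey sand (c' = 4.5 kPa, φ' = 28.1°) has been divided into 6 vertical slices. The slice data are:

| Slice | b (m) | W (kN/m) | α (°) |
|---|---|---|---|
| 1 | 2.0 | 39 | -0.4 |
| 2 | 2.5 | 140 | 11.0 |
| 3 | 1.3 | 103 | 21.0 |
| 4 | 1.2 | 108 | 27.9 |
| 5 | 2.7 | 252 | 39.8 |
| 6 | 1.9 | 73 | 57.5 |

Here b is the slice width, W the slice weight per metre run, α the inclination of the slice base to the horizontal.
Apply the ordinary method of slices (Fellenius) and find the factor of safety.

FS = 1.14

Ordinary method of slices: FS = Σ[c'·Δl_i + (W_i cosα_i)·tanφ'] / Σ W_i sinα_i, with Δl_i = b_i / cosα_i.
Slice 1: Δl = 2.0/cos(-0.4°) = 2.000 m; N'_1 = 39·cos(-0.4°) = 39.0; c'Δl = 9.00; W sinα = -0.3
Slice 2: Δl = 2.5/cos11.0° = 2.547 m; N'_2 = 140·cos11.0° = 137.4; c'Δl = 11.46; W sinα = 26.7
Slice 3: Δl = 1.3/cos21.0° = 1.392 m; N'_3 = 103·cos21.0° = 96.2; c'Δl = 6.27; W sinα = 36.9
Slice 4: Δl = 1.2/cos27.9° = 1.358 m; N'_4 = 108·cos27.9° = 95.4; c'Δl = 6.11; W sinα = 50.5
Slice 5: Δl = 2.7/cos39.8° = 3.514 m; N'_5 = 252·cos39.8° = 193.6; c'Δl = 15.81; W sinα = 161.3
Slice 6: Δl = 1.9/cos57.5° = 3.536 m; N'_6 = 73·cos57.5° = 39.2; c'Δl = 15.91; W sinα = 61.6
Σc'Δl = 64.6 kN/m; ΣN' = 600.9 kN/m; ΣW sinα = 336.8 kN/m
Resisting = 64.6 + 600.9·tan28.1° = 64.6 + 320.8 = 385.4 kN/m
FS = 385.4 / 336.8 = 1.144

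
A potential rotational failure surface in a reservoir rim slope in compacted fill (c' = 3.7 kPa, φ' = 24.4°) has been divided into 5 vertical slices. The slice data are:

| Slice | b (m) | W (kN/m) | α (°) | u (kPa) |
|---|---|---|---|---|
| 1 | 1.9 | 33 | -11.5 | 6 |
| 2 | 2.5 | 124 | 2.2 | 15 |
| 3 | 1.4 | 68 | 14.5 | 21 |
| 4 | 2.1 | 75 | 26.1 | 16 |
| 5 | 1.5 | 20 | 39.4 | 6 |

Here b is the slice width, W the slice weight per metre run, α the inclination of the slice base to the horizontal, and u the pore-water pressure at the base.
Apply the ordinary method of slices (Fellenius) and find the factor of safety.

FS = 1.93

Ordinary method of slices: FS = Σ[c'·Δl_i + (W_i cosα_i − u_i·Δl_i)·tanφ'] / Σ W_i sinα_i, with Δl_i = b_i / cosα_i.
Slice 1: Δl = 1.9/cos(-11.5°) = 1.939 m; N'_1 = 33·cos(-11.5°) − 6·1.939 = 20.7; c'Δl = 7.17; W sinα = -6.6
Slice 2: Δl = 2.5/cos2.2° = 2.502 m; N'_2 = 124·cos2.2° − 15·2.502 = 86.4; c'Δl = 9.26; W sinα = 4.8
Slice 3: Δl = 1.4/cos14.5° = 1.446 m; N'_3 = 68·cos14.5° − 21·1.446 = 35.5; c'Δl = 5.35; W sinα = 17.0
Slice 4: Δl = 2.1/cos26.1° = 2.338 m; N'_4 = 75·cos26.1° − 16·2.338 = 29.9; c'Δl = 8.65; W sinα = 33.0
Slice 5: Δl = 1.5/cos39.4° = 1.941 m; N'_5 = 20·cos39.4° − 6·1.941 = 3.8; c'Δl = 7.18; W sinα = 12.7
Σc'Δl = 37.6 kN/m; ΣN' = 176.3 kN/m; ΣW sinα = 60.9 kN/m
Resisting = 37.6 + 176.3·tan24.4° = 37.6 + 80.0 = 117.6 kN/m
FS = 117.6 / 60.9 = 1.931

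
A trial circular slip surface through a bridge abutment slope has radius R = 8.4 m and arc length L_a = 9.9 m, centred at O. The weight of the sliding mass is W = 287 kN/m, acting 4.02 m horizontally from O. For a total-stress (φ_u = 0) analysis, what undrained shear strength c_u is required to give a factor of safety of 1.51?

c_u = 20.9 kPa

FS = c_u·L_a·R / (W·d), so c_u = FS·W·d / (L_a·R).
c_u = 1.51·287·4.02 / (9.90·8.4) = 1742.1 / 83.16 = 20.95 kPa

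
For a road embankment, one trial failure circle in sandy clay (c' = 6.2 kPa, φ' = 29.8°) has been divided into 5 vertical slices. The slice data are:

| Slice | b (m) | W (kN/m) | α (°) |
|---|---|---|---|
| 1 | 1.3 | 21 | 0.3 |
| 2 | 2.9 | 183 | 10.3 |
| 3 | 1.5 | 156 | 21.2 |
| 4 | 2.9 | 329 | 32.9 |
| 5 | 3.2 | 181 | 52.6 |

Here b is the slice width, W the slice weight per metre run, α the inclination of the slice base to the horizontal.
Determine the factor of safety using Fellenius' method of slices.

Ordinary method of slices: FS = Σ[c'·Δl_i + (W_i cosα_i)·tanφ'] / Σ W_i sinα_i, with Δl_i = b_i / cosα_i.
Slice 1: Δl = 1.3/cos0.3° = 1.300 m; N'_1 = 21·cos0.3° = 21.0; c'Δl = 8.06; W sinα = 0.1
Slice 2: Δl = 2.9/cos10.3° = 2.947 m; N'_2 = 183·cos10.3° = 180.1; c'Δl = 18.27; W sinα = 32.7
Slice 3: Δl = 1.5/cos21.2° = 1.609 m; N'_3 = 156·cos21.2° = 145.4; c'Δl = 9.98; W sinα = 56.4
Slice 4: Δl = 2.9/cos32.9° = 3.454 m; N'_4 = 329·cos32.9° = 276.2; c'Δl = 21.41; W sinα = 178.7
Slice 5: Δl = 3.2/cos52.6° = 5.269 m; N'_5 = 181·cos52.6° = 109.9; c'Δl = 32.67; W sinα = 143.8
Σc'Δl = 90.4 kN/m; ΣN' = 732.7 kN/m; ΣW sinα = 411.7 kN/m
Resisting = 90.4 + 732.7·tan29.8° = 90.4 + 419.6 = 510.0 kN/m
FS = 510.0 / 411.7 = 1.239

FS = 1.24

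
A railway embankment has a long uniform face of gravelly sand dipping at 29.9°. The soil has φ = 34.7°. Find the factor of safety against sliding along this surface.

For a dry cohesionless infinite slope the factor of safety is FS = tanφ / tanβ.
FS = tan34.7° / tan29.9° = 0.6924 / 0.5750 = 1.204

FS = 1.20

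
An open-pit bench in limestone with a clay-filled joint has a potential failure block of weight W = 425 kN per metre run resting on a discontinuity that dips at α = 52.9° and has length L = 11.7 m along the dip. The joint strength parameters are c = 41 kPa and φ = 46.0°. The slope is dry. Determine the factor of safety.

FS = 2.20

Resolving the block weight along and normal to the plane and applying the Mohr–Coulomb strength on the joint:
N' = W cosα = 425·cos52.9° = 256.4 kN/m
Driving force T = W sinα = 425·sin52.9° = 339.0 kN/m
Resisting force R = c·L + N'·tanφ = 41·11.7 + 256.4·tan46.0° = 479.7 + 265.5 = 745.2 kN/m
FS = R / T = 745.2 / 339.0 = 2.198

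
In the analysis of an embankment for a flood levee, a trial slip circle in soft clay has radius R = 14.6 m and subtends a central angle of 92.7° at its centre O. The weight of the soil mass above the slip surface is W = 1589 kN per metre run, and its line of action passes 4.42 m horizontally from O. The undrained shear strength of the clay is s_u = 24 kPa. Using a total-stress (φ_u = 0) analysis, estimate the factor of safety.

FS = 1.18

Taking moments about the centre O, the resisting moment is provided by the undrained shear strength acting along the arc:
Arc length L_a = R·θ = 14.6·(92.7°·π/180) = 14.6·1.6179 = 23.62 m
M_R = s_u·L_a·R = 24·23.62·14.6 = 8277.0 kN·m/m
M_D = W·d = 1589·4.42 = 7023.4 kN·m/m
FS = M_R / M_D = 8277.0 / 7023.4 = 1.178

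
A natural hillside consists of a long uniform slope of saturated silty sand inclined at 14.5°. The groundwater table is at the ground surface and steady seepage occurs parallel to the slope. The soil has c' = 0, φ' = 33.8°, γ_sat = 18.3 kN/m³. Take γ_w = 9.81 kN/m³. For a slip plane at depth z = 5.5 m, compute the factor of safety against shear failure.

With seepage parallel to the slope and the water table at the surface, the effective normal stress on the slip plane uses the buoyant unit weight γ' = γ_sat − γ_w while the driving shear stress uses γ_sat:
FS = [c' + γ' z cos²β tanφ'] / [γ_sat z sinβ cosβ]
(For c' = 0 this reduces to FS = (γ'/γ_sat)·tanφ'/tanβ.)
γ' = 18.3 − 9.81 = 8.49 kN/m³
Numerator = 0.0 + 8.49·5.5·cos²14.5°·tan33.8° = 0.0 + 8.49·5.5·0.9373·0.6694 = 29.300 kPa
Denominator = 18.3·5.5·sin14.5°·cos14.5° = 18.3·5.5·0.2504·0.9681 = 24.398 kPa
FS = 29.300 / 24.398 = 1.201

FS = 1.20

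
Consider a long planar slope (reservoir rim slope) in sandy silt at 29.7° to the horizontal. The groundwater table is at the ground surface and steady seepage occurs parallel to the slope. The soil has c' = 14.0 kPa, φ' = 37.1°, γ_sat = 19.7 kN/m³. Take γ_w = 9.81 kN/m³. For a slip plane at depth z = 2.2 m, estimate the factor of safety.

FS = 1.42

With seepage parallel to the slope and the water table at the surface, the effective normal stress on the slip plane uses the buoyant unit weight γ' = γ_sat − γ_w while the driving shear stress uses γ_sat:
FS = [c' + γ' z cos²β tanφ'] / [γ_sat z sinβ cosβ]
γ' = 19.7 − 9.81 = 9.89 kN/m³
Numerator = 14.0 + 9.89·2.2·cos²29.7°·tan37.1° = 14.0 + 9.89·2.2·0.7545·0.7563 = 26.416 kPa
Denominator = 19.7·2.2·sin29.7°·cos29.7° = 19.7·2.2·0.4955·0.8686 = 18.652 kPa
FS = 26.416 / 18.652 = 1.416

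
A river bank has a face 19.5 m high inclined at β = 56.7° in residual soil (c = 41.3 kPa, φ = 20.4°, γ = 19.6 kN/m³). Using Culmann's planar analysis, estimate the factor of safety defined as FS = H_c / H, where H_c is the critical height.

FS = 1.74

H_c = (4c/γ) · sinβ cosφ / [1 − cos(β − φ)]
    = (4·41.3/19.6) · sin56.7°·cos20.4° / [1 − cos36.3°]
    = 8.429 · 0.7834 / 0.1941 = 34.02 m
FS = H_c / H = 34.02 / 19.5 = 1.745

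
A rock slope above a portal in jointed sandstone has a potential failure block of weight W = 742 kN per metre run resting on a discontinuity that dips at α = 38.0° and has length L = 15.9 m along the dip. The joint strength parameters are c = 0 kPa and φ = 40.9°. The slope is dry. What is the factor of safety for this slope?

FS = 1.11

Resolving the block weight along and normal to the plane and applying the Mohr–Coulomb strength on the joint:
N' = W cosα = 742·cos38.0° = 584.7 kN/m
Driving force T = W sinα = 742·sin38.0° = 456.8 kN/m
Resisting force R = c·L + N'·tanφ = 0·15.9 + 584.7·tan40.9° = 0.0 + 506.5 = 506.5 kN/m
FS = R / T = 506.5 / 456.8 = 1.109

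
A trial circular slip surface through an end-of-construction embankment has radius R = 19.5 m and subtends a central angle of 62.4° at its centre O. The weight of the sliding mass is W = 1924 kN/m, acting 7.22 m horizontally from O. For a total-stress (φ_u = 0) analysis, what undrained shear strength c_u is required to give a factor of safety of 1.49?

c_u = 50.0 kPa

FS = c_u·L_a·R / (W·d), so c_u = FS·W·d / (L_a·R).
Arc length L_a = R·θ = 19.5·(62.4°·π/180) = 19.5·1.0891 = 21.24 m
c_u = 1.49·1924·7.22 / (21.24·19.5) = 20698.0 / 414.12 = 49.98 kPa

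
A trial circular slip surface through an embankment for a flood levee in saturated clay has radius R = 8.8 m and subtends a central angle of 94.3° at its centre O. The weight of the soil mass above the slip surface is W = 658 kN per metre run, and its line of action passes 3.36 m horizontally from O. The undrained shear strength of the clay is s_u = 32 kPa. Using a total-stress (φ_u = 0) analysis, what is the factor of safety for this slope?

Taking moments about the centre O, the resisting moment is provided by the undrained shear strength acting along the arc:
Arc length L_a = R·θ = 8.8·(94.3°·π/180) = 8.8·1.6458 = 14.48 m
M_R = s_u·L_a·R = 32·14.48·8.8 = 4078.5 kN·m/m
M_D = W·d = 658·3.36 = 2210.9 kN·m/m
FS = M_R / M_D = 4078.5 / 2210.9 = 1.845

FS = 1.84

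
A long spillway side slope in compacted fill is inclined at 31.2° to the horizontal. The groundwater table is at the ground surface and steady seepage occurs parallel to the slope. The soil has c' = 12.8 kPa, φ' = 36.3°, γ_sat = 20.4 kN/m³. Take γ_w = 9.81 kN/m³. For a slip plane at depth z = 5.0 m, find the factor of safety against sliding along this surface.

With seepage parallel to the slope and the water table at the surface, the effective normal stress on the slip plane uses the buoyant unit weight γ' = γ_sat − γ_w while the driving shear stress uses γ_sat:
FS = [c' + γ' z cos²β tanφ'] / [γ_sat z sinβ cosβ]
γ' = 20.4 − 9.81 = 10.59 kN/m³
Numerator = 12.8 + 10.59·5.0·cos²31.2°·tan36.3° = 12.8 + 10.59·5.0·0.7316·0.7346 = 41.258 kPa
Denominator = 20.4·5.0·sin31.2°·cos31.2° = 20.4·5.0·0.5180·0.8554 = 45.196 kPa
FS = 41.258 / 45.196 = 0.913

FS = 0.91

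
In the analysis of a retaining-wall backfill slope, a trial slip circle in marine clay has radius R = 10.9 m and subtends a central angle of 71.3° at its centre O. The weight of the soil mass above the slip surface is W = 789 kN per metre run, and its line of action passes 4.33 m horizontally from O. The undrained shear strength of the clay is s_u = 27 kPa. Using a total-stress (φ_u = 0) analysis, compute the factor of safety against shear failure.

FS = 1.17

Taking moments about the centre O, the resisting moment is provided by the undrained shear strength acting along the arc:
Arc length L_a = R·θ = 10.9·(71.3°·π/180) = 10.9·1.2444 = 13.56 m
M_R = s_u·L_a·R = 27·13.56·10.9 = 3991.9 kN·m/m
M_D = W·d = 789·4.33 = 3416.4 kN·m/m
FS = M_R / M_D = 3991.9 / 3416.4 = 1.168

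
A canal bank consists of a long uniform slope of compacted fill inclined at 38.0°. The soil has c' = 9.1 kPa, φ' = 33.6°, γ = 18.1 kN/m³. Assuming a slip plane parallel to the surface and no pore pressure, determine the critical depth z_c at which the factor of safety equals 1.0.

z_c = 6.93 m

Setting FS = 1.00 in FS = [c' + γz cos²β tanφ'] / [γz sinβ cosβ] and solving for z:
z = c' / [γ cosβ (FS·sinβ − cosβ·tanφ')]
  = 9.1 / [18.1·cos38.0°·(1.00·sin38.0° − cos38.0°·tan33.6°)]
  = 9.1 / [18.1·0.7880·(1.00·0.6157 − 0.7880·0.6644)]
  = 9.1 / 1.3137 = 6.927 m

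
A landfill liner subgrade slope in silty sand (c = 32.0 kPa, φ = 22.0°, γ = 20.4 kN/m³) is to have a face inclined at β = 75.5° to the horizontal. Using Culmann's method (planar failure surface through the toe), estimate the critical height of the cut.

H_c = 13.90 m

Culmann's analysis gives the critical failure plane at α_cr = (β + φ)/2 = (75.5 + 22.0)/2 = 48.8°, and the critical height
H_c = (4c/γ) · sinβ cosφ / [1 − cos(β − φ)]
    = (4·32.0/20.4) · sin75.5°·cos22.0° / [1 − cos(53.5°)]
    = 6.275 · 0.9681·0.9272 / [1 − 0.5948]
    = 6.275 · 0.8977 / 0.4052
    = 13.90 m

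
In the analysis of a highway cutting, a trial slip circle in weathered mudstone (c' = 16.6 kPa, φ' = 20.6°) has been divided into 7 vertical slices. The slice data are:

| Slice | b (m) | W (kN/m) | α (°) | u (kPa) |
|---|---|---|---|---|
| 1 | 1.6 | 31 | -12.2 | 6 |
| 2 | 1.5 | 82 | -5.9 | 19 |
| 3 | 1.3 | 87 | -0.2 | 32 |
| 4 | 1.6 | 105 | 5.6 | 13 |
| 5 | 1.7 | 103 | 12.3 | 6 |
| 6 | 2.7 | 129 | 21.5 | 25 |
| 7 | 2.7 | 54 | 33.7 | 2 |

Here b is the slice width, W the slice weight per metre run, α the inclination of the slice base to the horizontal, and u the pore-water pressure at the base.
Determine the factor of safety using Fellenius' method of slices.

Ordinary method of slices: FS = Σ[c'·Δl_i + (W_i cosα_i − u_i·Δl_i)·tanφ'] / Σ W_i sinα_i, with Δl_i = b_i / cosα_i.
Slice 1: Δl = 1.6/cos(-12.2°) = 1.637 m; N'_1 = 31·cos(-12.2°) − 6·1.637 = 20.5; c'Δl = 27.17; W sinα = -6.6
Slice 2: Δl = 1.5/cos(-5.9°) = 1.508 m; N'_2 = 82·cos(-5.9°) − 19·1.508 = 52.9; c'Δl = 25.03; W sinα = -8.4
Slice 3: Δl = 1.3/cos(-0.2°) = 1.300 m; N'_3 = 87·cos(-0.2°) − 32·1.300 = 45.4; c'Δl = 21.58; W sinα = -0.3
Slice 4: Δl = 1.6/cos5.6° = 1.608 m; N'_4 = 105·cos5.6° − 13·1.608 = 83.6; c'Δl = 26.69; W sinα = 10.2
Slice 5: Δl = 1.7/cos12.3° = 1.740 m; N'_5 = 103·cos12.3° − 6·1.740 = 90.2; c'Δl = 28.88; W sinα = 21.9
Slice 6: Δl = 2.7/cos21.5° = 2.902 m; N'_6 = 129·cos21.5° − 25·2.902 = 47.5; c'Δl = 48.17; W sinα = 47.3
Slice 7: Δl = 2.7/cos33.7° = 3.245 m; N'_7 = 54·cos33.7° − 2·3.245 = 38.4; c'Δl = 53.87; W sinα = 30.0
Σc'Δl = 231.4 kN/m; ΣN' = 378.5 kN/m; ΣW sinα = 94.1 kN/m
Resisting = 231.4 + 378.5·tan20.6° = 231.4 + 142.3 = 373.7 kN/m
FS = 373.7 / 94.1 = 3.969

FS = 3.97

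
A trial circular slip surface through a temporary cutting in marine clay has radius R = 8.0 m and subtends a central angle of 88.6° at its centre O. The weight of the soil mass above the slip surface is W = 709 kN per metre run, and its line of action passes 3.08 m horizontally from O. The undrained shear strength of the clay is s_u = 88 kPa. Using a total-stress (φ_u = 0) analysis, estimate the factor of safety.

FS = 3.99

Taking moments about the centre O, the resisting moment is provided by the undrained shear strength acting along the arc:
Arc length L_a = R·θ = 8.0·(88.6°·π/180) = 8.0·1.5464 = 12.37 m
M_R = s_u·L_a·R = 88·12.37·8.0 = 8709.1 kN·m/m
M_D = W·d = 709·3.08 = 2183.7 kN·m/m
FS = M_R / M_D = 8709.1 / 2183.7 = 3.988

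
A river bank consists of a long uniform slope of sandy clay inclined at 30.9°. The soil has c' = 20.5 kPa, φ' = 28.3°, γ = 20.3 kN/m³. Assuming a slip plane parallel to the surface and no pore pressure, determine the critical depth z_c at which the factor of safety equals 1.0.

Setting FS = 1.00 in FS = [c' + γz cos²β tanφ'] / [γz sinβ cosβ] and solving for z:
z = c' / [γ cosβ (FS·sinβ − cosβ·tanφ')]
  = 20.5 / [20.3·cos30.9°·(1.00·sin30.9° − cos30.9°·tan28.3°)]
  = 20.5 / [20.3·0.8581·(1.00·0.5135 − 0.8581·0.5384)]
  = 20.5 / 0.8974 = 22.843 m

z_c = 22.84 m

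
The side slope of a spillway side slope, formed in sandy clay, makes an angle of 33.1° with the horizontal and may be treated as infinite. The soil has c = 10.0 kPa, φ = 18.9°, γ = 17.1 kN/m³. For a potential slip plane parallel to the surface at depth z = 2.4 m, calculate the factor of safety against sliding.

FS = 1.06

For an infinite slope with a slip plane parallel to the surface (no pore pressure): FS = [c + γz cos²β tanφ] / [γz sinβ cosβ].
γz = 17.1·2.4 = 41.04 kN/m²
Numerator = 10.0 + 41.04·cos²33.1°·tan18.9° = 10.0 + 41.04·0.7018·0.3424 = 19.861 kPa
Denominator = 41.04·sin33.1°·cos33.1° = 41.04·0.5461·0.8377 = 18.775 kPa
FS = 19.861 / 18.775 = 1.058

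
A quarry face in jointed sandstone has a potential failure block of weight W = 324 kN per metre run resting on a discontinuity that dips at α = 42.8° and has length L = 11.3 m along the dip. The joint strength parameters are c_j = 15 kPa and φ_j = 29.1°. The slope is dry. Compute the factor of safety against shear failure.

Resolving the block weight along and normal to the plane and applying the Mohr–Coulomb strength on the joint:
N' = W cosα = 324·cos42.8° = 237.7 kN/m
Driving force T = W sinα = 324·sin42.8° = 220.1 kN/m
Resisting force R = c_j·L + N'·tanφ_j = 15·11.3 + 237.7·tan29.1° = 169.5 + 132.3 = 301.8 kN/m
FS = R / T = 301.8 / 220.1 = 1.371

FS = 1.37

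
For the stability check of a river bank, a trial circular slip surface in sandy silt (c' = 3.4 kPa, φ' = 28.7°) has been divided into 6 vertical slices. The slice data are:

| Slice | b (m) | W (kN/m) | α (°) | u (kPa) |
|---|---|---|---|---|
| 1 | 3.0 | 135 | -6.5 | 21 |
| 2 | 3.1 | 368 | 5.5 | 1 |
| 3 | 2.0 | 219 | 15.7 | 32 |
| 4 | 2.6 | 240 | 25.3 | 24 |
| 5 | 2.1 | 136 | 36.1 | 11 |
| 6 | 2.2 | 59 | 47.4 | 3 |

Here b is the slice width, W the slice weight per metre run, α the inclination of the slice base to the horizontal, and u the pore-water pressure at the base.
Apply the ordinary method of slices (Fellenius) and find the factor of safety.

Ordinary method of slices: FS = Σ[c'·Δl_i + (W_i cosα_i − u_i·Δl_i)·tanφ'] / Σ W_i sinα_i, with Δl_i = b_i / cosα_i.
Slice 1: Δl = 3.0/cos(-6.5°) = 3.019 m; N'_1 = 135·cos(-6.5°) − 21·3.019 = 70.7; c'Δl = 10.27; W sinα = -15.3
Slice 2: Δl = 3.1/cos5.5° = 3.114 m; N'_2 = 368·cos5.5° − 1·3.114 = 363.2; c'Δl = 10.59; W sinα = 35.3
Slice 3: Δl = 2.0/cos15.7° = 2.078 m; N'_3 = 219·cos15.7° − 32·2.078 = 144.3; c'Δl = 7.06; W sinα = 59.3
Slice 4: Δl = 2.6/cos25.3° = 2.876 m; N'_4 = 240·cos25.3° − 24·2.876 = 148.0; c'Δl = 9.78; W sinα = 102.6
Slice 5: Δl = 2.1/cos36.1° = 2.599 m; N'_5 = 136·cos36.1° − 11·2.599 = 81.3; c'Δl = 8.84; W sinα = 80.1
Slice 6: Δl = 2.2/cos47.4° = 3.250 m; N'_6 = 59·cos47.4° − 3·3.250 = 30.2; c'Δl = 11.05; W sinα = 43.4
Σc'Δl = 57.6 kN/m; ΣN' = 837.7 kN/m; ΣW sinα = 305.4 kN/m
Resisting = 57.6 + 837.7·tan28.7° = 57.6 + 458.6 = 516.2 kN/m
FS = 516.2 / 305.4 = 1.690

FS = 1.69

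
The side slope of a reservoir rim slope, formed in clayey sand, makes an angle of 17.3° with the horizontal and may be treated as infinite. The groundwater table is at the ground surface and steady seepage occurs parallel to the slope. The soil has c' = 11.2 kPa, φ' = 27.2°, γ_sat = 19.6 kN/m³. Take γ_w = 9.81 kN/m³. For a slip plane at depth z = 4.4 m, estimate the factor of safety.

FS = 1.28

With seepage parallel to the slope and the water table at the surface, the effective normal stress on the slip plane uses the buoyant unit weight γ' = γ_sat − γ_w while the driving shear stress uses γ_sat:
FS = [c' + γ' z cos²β tanφ'] / [γ_sat z sinβ cosβ]
γ' = 19.6 − 9.81 = 9.79 kN/m³
Numerator = 11.2 + 9.79·4.4·cos²17.3°·tan27.2° = 11.2 + 9.79·4.4·0.9116·0.5139 = 31.380 kPa
Denominator = 19.6·4.4·sin17.3°·cos17.3° = 19.6·4.4·0.2974·0.9548 = 24.485 kPa
FS = 31.380 / 24.485 = 1.282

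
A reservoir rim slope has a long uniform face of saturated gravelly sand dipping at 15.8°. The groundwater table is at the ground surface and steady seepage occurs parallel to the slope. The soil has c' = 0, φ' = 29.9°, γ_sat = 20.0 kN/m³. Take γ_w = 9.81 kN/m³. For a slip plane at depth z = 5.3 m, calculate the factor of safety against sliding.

With seepage parallel to the slope and the water table at the surface, the effective normal stress on the slip plane uses the buoyant unit weight γ' = γ_sat − γ_w while the driving shear stress uses γ_sat:
FS = [c' + γ' z cos²β tanφ'] / [γ_sat z sinβ cosβ]
(For c' = 0 this reduces to FS = (γ'/γ_sat)·tanφ'/tanβ.)
γ' = 20.0 − 9.81 = 10.19 kN/m³
Numerator = 0.0 + 10.19·5.3·cos²15.8°·tan29.9° = 0.0 + 10.19·5.3·0.9259·0.5750 = 28.753 kPa
Denominator = 20.0·5.3·sin15.8°·cos15.8° = 20.0·5.3·0.2723·0.9622 = 27.771 kPa
FS = 28.753 / 27.771 = 1.035

FS = 1.04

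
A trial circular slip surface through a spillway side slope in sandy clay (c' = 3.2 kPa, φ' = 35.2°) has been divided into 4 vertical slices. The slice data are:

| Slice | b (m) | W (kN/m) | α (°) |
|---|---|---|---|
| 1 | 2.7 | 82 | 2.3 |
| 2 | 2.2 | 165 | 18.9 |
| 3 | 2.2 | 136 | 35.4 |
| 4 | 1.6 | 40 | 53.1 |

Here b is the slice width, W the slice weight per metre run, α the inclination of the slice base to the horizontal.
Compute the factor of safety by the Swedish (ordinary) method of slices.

FS = 1.77

Ordinary method of slices: FS = Σ[c'·Δl_i + (W_i cosα_i)·tanφ'] / Σ W_i sinα_i, with Δl_i = b_i / cosα_i.
Slice 1: Δl = 2.7/cos2.3° = 2.702 m; N'_1 = 82·cos2.3° = 81.9; c'Δl = 8.65; W sinα = 3.3
Slice 2: Δl = 2.2/cos18.9° = 2.325 m; N'_2 = 165·cos18.9° = 156.1; c'Δl = 7.44; W sinα = 53.4
Slice 3: Δl = 2.2/cos35.4° = 2.699 m; N'_3 = 136·cos35.4° = 110.9; c'Δl = 8.64; W sinα = 78.8
Slice 4: Δl = 1.6/cos53.1° = 2.665 m; N'_4 = 40·cos53.1° = 24.0; c'Δl = 8.53; W sinα = 32.0
Σc'Δl = 33.3 kN/m; ΣN' = 372.9 kN/m; ΣW sinα = 167.5 kN/m
Resisting = 33.3 + 372.9·tan35.2° = 33.3 + 263.1 = 296.3 kN/m
FS = 296.3 / 167.5 = 1.769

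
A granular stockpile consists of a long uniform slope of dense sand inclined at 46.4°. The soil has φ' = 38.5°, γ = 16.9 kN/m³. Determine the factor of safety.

FS = 0.76

For a dry cohesionless infinite slope the factor of safety is FS = tanφ' / tanβ.
FS = tan38.5° / tan46.4° = 0.7954 / 1.0501 = 0.757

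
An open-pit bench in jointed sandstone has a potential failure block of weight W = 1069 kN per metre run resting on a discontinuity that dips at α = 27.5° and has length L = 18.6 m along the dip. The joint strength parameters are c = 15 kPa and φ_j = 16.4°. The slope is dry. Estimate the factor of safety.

Resolving the block weight along and normal to the plane and applying the Mohr–Coulomb strength on the joint:
N' = W cosα = 1069·cos27.5° = 948.2 kN/m
Driving force T = W sinα = 1069·sin27.5° = 493.6 kN/m
Resisting force R = c·L + N'·tanφ_j = 15·18.6 + 948.2·tan16.4° = 279.0 + 279.1 = 558.1 kN/m
FS = R / T = 558.1 / 493.6 = 1.131

FS = 1.13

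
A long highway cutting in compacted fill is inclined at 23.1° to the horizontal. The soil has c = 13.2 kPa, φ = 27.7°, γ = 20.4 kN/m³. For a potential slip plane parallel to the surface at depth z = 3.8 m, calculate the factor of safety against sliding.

FS = 1.70

For an infinite slope with a slip plane parallel to the surface (no pore pressure): FS = [c + γz cos²β tanφ] / [γz sinβ cosβ].
γz = 20.4·3.8 = 77.52 kN/m²
Numerator = 13.2 + 77.52·cos²23.1°·tan27.7° = 13.2 + 77.52·0.8461·0.5250 = 47.634 kPa
Denominator = 77.52·sin23.1°·cos23.1° = 77.52·0.3923·0.9198 = 27.975 kPa
FS = 47.634 / 27.975 = 1.703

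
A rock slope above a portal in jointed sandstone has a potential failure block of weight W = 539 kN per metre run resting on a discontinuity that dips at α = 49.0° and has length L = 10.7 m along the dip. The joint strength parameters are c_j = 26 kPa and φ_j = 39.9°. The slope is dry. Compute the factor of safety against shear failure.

FS = 1.41

Resolving the block weight along and normal to the plane and applying the Mohr–Coulomb strength on the joint:
N' = W cosα = 539·cos49.0° = 353.6 kN/m
Driving force T = W sinα = 539·sin49.0° = 406.8 kN/m
Resisting force R = c_j·L + N'·tanφ_j = 26·10.7 + 353.6·tan39.9° = 278.2 + 295.7 = 573.9 kN/m
FS = R / T = 573.9 / 406.8 = 1.411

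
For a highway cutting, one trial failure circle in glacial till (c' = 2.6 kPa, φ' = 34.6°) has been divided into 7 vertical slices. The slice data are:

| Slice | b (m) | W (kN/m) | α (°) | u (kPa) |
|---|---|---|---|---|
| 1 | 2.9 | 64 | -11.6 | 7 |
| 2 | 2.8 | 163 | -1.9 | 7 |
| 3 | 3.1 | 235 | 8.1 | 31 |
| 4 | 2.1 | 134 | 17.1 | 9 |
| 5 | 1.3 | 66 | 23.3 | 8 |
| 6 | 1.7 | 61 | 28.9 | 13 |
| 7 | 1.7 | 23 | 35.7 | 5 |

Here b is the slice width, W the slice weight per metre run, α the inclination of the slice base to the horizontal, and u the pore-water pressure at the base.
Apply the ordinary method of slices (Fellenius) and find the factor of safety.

Ordinary method of slices: FS = Σ[c'·Δl_i + (W_i cosα_i − u_i·Δl_i)·tanφ'] / Σ W_i sinα_i, with Δl_i = b_i / cosα_i.
Slice 1: Δl = 2.9/cos(-11.6°) = 2.960 m; N'_1 = 64·cos(-11.6°) − 7·2.960 = 42.0; c'Δl = 7.70; W sinα = -12.9
Slice 2: Δl = 2.8/cos(-1.9°) = 2.802 m; N'_2 = 163·cos(-1.9°) − 7·2.802 = 143.3; c'Δl = 7.28; W sinα = -5.4
Slice 3: Δl = 3.1/cos8.1° = 3.131 m; N'_3 = 235·cos8.1° − 31·3.131 = 135.6; c'Δl = 8.14; W sinα = 33.1
Slice 4: Δl = 2.1/cos17.1° = 2.197 m; N'_4 = 134·cos17.1° − 9·2.197 = 108.3; c'Δl = 5.71; W sinα = 39.4
Slice 5: Δl = 1.3/cos23.3° = 1.415 m; N'_5 = 66·cos23.3° − 8·1.415 = 49.3; c'Δl = 3.68; W sinα = 26.1
Slice 6: Δl = 1.7/cos28.9° = 1.942 m; N'_6 = 61·cos28.9° − 13·1.942 = 28.2; c'Δl = 5.05; W sinα = 29.5
Slice 7: Δl = 1.7/cos35.7° = 2.093 m; N'_7 = 23·cos35.7° − 5·2.093 = 8.2; c'Δl = 5.44; W sinα = 13.4
Σc'Δl = 43.0 kN/m; ΣN' = 514.8 kN/m; ΣW sinα = 123.2 kN/m
Resisting = 43.0 + 514.8·tan34.6° = 43.0 + 355.2 = 398.2 kN/m
FS = 398.2 / 123.2 = 3.231

FS = 3.23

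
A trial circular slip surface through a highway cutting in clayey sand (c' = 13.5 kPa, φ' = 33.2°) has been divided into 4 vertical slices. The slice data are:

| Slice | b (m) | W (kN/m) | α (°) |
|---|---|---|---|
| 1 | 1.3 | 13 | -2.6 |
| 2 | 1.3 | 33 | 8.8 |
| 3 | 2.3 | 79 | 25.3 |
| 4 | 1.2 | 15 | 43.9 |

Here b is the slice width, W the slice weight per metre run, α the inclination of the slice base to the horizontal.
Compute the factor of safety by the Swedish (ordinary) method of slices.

FS = 3.62

Ordinary method of slices: FS = Σ[c'·Δl_i + (W_i cosα_i)·tanφ'] / Σ W_i sinα_i, with Δl_i = b_i / cosα_i.
Slice 1: Δl = 1.3/cos(-2.6°) = 1.301 m; N'_1 = 13·cos(-2.6°) = 13.0; c'Δl = 17.57; W sinα = -0.6
Slice 2: Δl = 1.3/cos8.8° = 1.315 m; N'_2 = 33·cos8.8° = 32.6; c'Δl = 17.76; W sinα = 5.0
Slice 3: Δl = 2.3/cos25.3° = 2.544 m; N'_3 = 79·cos25.3° = 71.4; c'Δl = 34.34; W sinα = 33.8
Slice 4: Δl = 1.2/cos43.9° = 1.665 m; N'_4 = 15·cos43.9° = 10.8; c'Δl = 22.48; W sinα = 10.4
Σc'Δl = 92.2 kN/m; ΣN' = 127.8 kN/m; ΣW sinα = 48.6 kN/m
Resisting = 92.2 + 127.8·tan33.2° = 92.2 + 83.6 = 175.8 kN/m
FS = 175.8 / 48.6 = 3.616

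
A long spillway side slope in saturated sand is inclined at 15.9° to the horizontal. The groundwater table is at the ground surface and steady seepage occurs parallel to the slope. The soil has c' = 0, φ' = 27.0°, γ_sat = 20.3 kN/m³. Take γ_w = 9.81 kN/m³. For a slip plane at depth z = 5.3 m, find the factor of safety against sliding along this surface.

With seepage parallel to the slope and the water table at the surface, the effective normal stress on the slip plane uses the buoyant unit weight γ' = γ_sat − γ_w while the driving shear stress uses γ_sat:
FS = [c' + γ' z cos²β tanφ'] / [γ_sat z sinβ cosβ]
(For c' = 0 this reduces to FS = (γ'/γ_sat)·tanφ'/tanβ.)
γ' = 20.3 − 9.81 = 10.49 kN/m³
Numerator = 0.0 + 10.49·5.3·cos²15.9°·tan27.0° = 0.0 + 10.49·5.3·0.9249·0.5095 = 26.202 kPa
Denominator = 20.3·5.3·sin15.9°·cos15.9° = 20.3·5.3·0.2740·0.9617 = 28.348 kPa
FS = 26.202 / 28.348 = 0.924

FS = 0.92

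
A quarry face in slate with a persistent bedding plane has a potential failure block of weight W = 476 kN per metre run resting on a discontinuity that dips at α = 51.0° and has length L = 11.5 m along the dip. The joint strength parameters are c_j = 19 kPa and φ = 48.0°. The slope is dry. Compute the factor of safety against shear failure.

FS = 1.49

Resolving the block weight along and normal to the plane and applying the Mohr–Coulomb strength on the joint:
N' = W cosα = 476·cos51.0° = 299.6 kN/m
Driving force T = W sinα = 476·sin51.0° = 369.9 kN/m
Resisting force R = c_j·L + N'·tanφ = 19·11.5 + 299.6·tan48.0° = 218.5 + 332.7 = 551.2 kN/m
FS = R / T = 551.2 / 369.9 = 1.490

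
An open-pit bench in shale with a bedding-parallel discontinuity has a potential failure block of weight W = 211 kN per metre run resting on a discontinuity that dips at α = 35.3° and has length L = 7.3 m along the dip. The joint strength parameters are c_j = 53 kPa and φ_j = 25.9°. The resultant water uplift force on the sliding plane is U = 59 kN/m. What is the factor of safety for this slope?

Resolving the block weight along and normal to the plane and applying the Mohr–Coulomb strength on the joint:
N' = W cosα − U = 211·cos35.3° − 59 = 113.2 kN/m
Driving force T = W sinα = 211·sin35.3° = 121.9 kN/m
Resisting force R = c_j·L + N'·tanφ_j = 53·7.3 + 113.2·tan25.9° = 386.9 + 55.0 = 441.9 kN/m
FS = R / T = 441.9 / 121.9 = 3.624

FS = 3.62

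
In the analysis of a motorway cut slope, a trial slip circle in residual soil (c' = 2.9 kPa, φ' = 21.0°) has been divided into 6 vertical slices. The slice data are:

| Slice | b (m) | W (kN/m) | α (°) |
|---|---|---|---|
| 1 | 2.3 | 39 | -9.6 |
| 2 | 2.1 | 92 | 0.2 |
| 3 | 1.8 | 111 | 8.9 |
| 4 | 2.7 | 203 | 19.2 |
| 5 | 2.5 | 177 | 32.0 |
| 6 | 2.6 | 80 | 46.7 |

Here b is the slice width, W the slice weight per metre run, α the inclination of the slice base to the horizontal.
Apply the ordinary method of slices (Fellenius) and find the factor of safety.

FS = 1.26

Ordinary method of slices: FS = Σ[c'·Δl_i + (W_i cosα_i)·tanφ'] / Σ W_i sinα_i, with Δl_i = b_i / cosα_i.
Slice 1: Δl = 2.3/cos(-9.6°) = 2.333 m; N'_1 = 39·cos(-9.6°) = 38.5; c'Δl = 6.76; W sinα = -6.5
Slice 2: Δl = 2.1/cos0.2° = 2.100 m; N'_2 = 92·cos0.2° = 92.0; c'Δl = 6.09; W sinα = 0.3
Slice 3: Δl = 1.8/cos8.9° = 1.822 m; N'_3 = 111·cos8.9° = 109.7; c'Δl = 5.28; W sinα = 17.2
Slice 4: Δl = 2.7/cos19.2° = 2.859 m; N'_4 = 203·cos19.2° = 191.7; c'Δl = 8.29; W sinα = 66.8
Slice 5: Δl = 2.5/cos32.0° = 2.948 m; N'_5 = 177·cos32.0° = 150.1; c'Δl = 8.55; W sinα = 93.8
Slice 6: Δl = 2.6/cos46.7° = 3.791 m; N'_6 = 80·cos46.7° = 54.9; c'Δl = 10.99; W sinα = 58.2
Σc'Δl = 46.0 kN/m; ΣN' = 636.8 kN/m; ΣW sinα = 229.8 kN/m
Resisting = 46.0 + 636.8·tan21.0° = 46.0 + 244.4 = 290.4 kN/m
FS = 290.4 / 229.8 = 1.264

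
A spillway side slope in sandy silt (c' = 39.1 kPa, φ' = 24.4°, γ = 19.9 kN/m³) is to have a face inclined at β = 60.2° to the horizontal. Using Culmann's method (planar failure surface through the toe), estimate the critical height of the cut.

H_c = 32.87 m

Culmann's analysis gives the critical failure plane at α_cr = (β + φ')/2 = (60.2 + 24.4)/2 = 42.3°, and the critical height
H_c = (4c'/γ) · sinβ cosφ' / [1 − cos(β − φ')]
    = (4·39.1/19.9) · sin60.2°·cos24.4° / [1 − cos(35.8°)]
    = 7.859 · 0.8678·0.9107 / [1 − 0.8111]
    = 7.859 · 0.7903 / 0.1889
    = 32.87 m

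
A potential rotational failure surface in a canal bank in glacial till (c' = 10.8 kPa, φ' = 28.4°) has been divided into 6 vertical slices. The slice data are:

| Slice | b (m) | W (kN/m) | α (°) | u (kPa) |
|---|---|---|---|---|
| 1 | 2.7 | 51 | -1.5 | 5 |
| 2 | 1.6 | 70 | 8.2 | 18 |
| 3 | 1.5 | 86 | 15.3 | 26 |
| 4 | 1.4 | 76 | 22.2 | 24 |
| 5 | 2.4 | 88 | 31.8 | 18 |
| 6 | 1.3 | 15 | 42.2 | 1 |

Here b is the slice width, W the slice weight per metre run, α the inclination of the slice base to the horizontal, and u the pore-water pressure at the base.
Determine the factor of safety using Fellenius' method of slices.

Ordinary method of slices: FS = Σ[c'·Δl_i + (W_i cosα_i − u_i·Δl_i)·tanφ'] / Σ W_i sinα_i, with Δl_i = b_i / cosα_i.
Slice 1: Δl = 2.7/cos(-1.5°) = 2.701 m; N'_1 = 51·cos(-1.5°) − 5·2.701 = 37.5; c'Δl = 29.17; W sinα = -1.3
Slice 2: Δl = 1.6/cos8.2° = 1.617 m; N'_2 = 70·cos8.2° − 18·1.617 = 40.2; c'Δl = 17.46; W sinα = 10.0
Slice 3: Δl = 1.5/cos15.3° = 1.555 m; N'_3 = 86·cos15.3° − 26·1.555 = 42.5; c'Δl = 16.80; W sinα = 22.7
Slice 4: Δl = 1.4/cos22.2° = 1.512 m; N'_4 = 76·cos22.2° − 24·1.512 = 34.1; c'Δl = 16.33; W sinα = 28.7
Slice 5: Δl = 2.4/cos31.8° = 2.824 m; N'_5 = 88·cos31.8° − 18·2.824 = 24.0; c'Δl = 30.50; W sinα = 46.4
Slice 6: Δl = 1.3/cos42.2° = 1.755 m; N'_6 = 15·cos42.2° − 1·1.755 = 9.4; c'Δl = 18.95; W sinα = 10.1
Σc'Δl = 129.2 kN/m; ΣN' = 187.6 kN/m; ΣW sinα = 116.5 kN/m
Resisting = 129.2 + 187.6·tan28.4° = 129.2 + 101.4 = 230.6 kN/m
FS = 230.6 / 116.5 = 1.980

FS = 1.98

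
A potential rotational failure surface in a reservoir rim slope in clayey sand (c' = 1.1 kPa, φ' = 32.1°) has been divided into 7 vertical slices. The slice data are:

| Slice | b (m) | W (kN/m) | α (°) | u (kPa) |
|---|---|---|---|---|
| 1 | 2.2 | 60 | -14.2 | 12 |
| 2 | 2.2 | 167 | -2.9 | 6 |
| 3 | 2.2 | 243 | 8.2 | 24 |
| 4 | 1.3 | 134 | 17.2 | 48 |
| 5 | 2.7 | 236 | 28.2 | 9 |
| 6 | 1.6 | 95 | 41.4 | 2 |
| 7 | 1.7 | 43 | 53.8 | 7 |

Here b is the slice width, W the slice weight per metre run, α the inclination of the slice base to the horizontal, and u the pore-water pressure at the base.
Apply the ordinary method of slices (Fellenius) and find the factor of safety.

Ordinary method of slices: FS = Σ[c'·Δl_i + (W_i cosα_i − u_i·Δl_i)·tanφ'] / Σ W_i sinα_i, with Δl_i = b_i / cosα_i.
Slice 1: Δl = 2.2/cos(-14.2°) = 2.269 m; N'_1 = 60·cos(-14.2°) − 12·2.269 = 30.9; c'Δl = 2.50; W sinα = -14.7
Slice 2: Δl = 2.2/cos(-2.9°) = 2.203 m; N'_2 = 167·cos(-2.9°) − 6·2.203 = 153.6; c'Δl = 2.42; W sinα = -8.4
Slice 3: Δl = 2.2/cos8.2° = 2.223 m; N'_3 = 243·cos8.2° − 24·2.223 = 187.2; c'Δl = 2.44; W sinα = 34.7
Slice 4: Δl = 1.3/cos17.2° = 1.361 m; N'_4 = 134·cos17.2° − 48·1.361 = 62.7; c'Δl = 1.50; W sinα = 39.6
Slice 5: Δl = 2.7/cos28.2° = 3.064 m; N'_5 = 236·cos28.2° − 9·3.064 = 180.4; c'Δl = 3.37; W sinα = 111.5
Slice 6: Δl = 1.6/cos41.4° = 2.133 m; N'_6 = 95·cos41.4° − 2·2.133 = 67.0; c'Δl = 2.35; W sinα = 62.8
Slice 7: Δl = 1.7/cos53.8° = 2.878 m; N'_7 = 43·cos53.8° − 7·2.878 = 5.2; c'Δl = 3.17; W sinα = 34.7
Σc'Δl = 17.7 kN/m; ΣN' = 687.0 kN/m; ΣW sinα = 260.2 kN/m
Resisting = 17.7 + 687.0·tan32.1° = 17.7 + 431.0 = 448.7 kN/m
FS = 448.7 / 260.2 = 1.725

FS = 1.72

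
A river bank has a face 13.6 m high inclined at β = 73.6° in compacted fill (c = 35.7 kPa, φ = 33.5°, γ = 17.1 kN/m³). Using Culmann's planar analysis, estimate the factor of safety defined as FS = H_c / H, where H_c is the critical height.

FS = 2.09

H_c = (4c/γ) · sinβ cosφ / [1 − cos(β − φ)]
    = (4·35.7/17.1) · sin73.6°·cos33.5° / [1 − cos40.1°]
    = 8.351 · 0.8000 / 0.2351 = 28.42 m
FS = H_c / H = 28.42 / 13.6 = 2.090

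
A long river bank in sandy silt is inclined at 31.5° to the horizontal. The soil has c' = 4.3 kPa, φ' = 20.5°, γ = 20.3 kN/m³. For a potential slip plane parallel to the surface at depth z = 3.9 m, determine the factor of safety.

For an infinite slope with a slip plane parallel to the surface (no pore pressure): FS = [c' + γz cos²β tanφ'] / [γz sinβ cosβ].
γz = 20.3·3.9 = 79.17 kN/m²
Numerator = 4.3 + 79.17·cos²31.5°·tan20.5° = 4.3 + 79.17·0.7270·0.3739 = 25.819 kPa
Denominator = 79.17·sin31.5°·cos31.5° = 79.17·0.5225·0.8526 = 35.270 kPa
FS = 25.819 / 35.270 = 0.732

FS = 0.73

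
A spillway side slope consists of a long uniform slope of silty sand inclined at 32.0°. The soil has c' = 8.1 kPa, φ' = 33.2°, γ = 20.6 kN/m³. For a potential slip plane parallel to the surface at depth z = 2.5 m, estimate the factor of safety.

FS = 1.40

For an infinite slope with a slip plane parallel to the surface (no pore pressure): FS = [c' + γz cos²β tanφ'] / [γz sinβ cosβ].
γz = 20.6·2.5 = 51.50 kN/m²
Numerator = 8.1 + 51.50·cos²32.0°·tan33.2° = 8.1 + 51.50·0.7192·0.6544 = 32.337 kPa
Denominator = 51.50·sin32.0°·cos32.0° = 51.50·0.5299·0.8480 = 23.144 kPa
FS = 32.337 / 23.144 = 1.397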